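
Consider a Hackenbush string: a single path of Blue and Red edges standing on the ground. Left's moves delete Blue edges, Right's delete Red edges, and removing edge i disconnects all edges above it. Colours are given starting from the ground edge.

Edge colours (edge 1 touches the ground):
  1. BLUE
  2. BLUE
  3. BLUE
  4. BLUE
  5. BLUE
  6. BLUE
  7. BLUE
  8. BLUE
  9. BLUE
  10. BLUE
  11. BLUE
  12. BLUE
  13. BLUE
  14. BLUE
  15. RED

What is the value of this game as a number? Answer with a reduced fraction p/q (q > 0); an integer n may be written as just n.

27/2

value_1 [B]  L=[0]  R=[none]  gives 1
value_2 [BB]  L=[0,1]  R=[none]  gives 2
value_3 [BBB]  L=[0,1,2]  R=[none]  gives 3
value_4 [BBBB]  L=[0,1,2,3]  R=[none]  gives 4
value_5 [BBBBB]  L=[0,1,2,3,4]  R=[none]  gives 5
value_6 [BBBBBB]  L=[0,1,2,3,4,5]  R=[none]  gives 6
value_7 [BBBBBBB]  L=[0,1,2,3,4,5,6]  R=[none]  gives 7
value_8 [BBBBBBBB]  L=[0,1,2,3,4,5,6,7]  R=[none]  gives 8
value_9 [BBBBBBBBB]  L=[0,1,2,3,4,5,6,7,8]  R=[none]  gives 9
value_10 [BBBBBBBBBB]  L=[0,1,2,3,4,5,6,7,8,9]  R=[none]  gives 10
value_11 [BBBBBBBBBBB]  L=[0,1,2,3,4,5,6,7,8,9,10]  R=[none]  gives 11
value_12 [BBBBBBBBBBBB]  L=[0,1,2,3,4,5,6,7,8,9,10,11]  R=[none]  gives 12
value_13 [BBBBBBBBBBBBB]  L=[0,1,2,3,4,5,6,7,8,9,10,11,12]  R=[none]  gives 13
value_14 [BBBBBBBBBBBBBB]  L=[0,1,2,3,4,5,6,7,8,9,10,11,12,13]  R=[none]  gives 14
value_15 [BBBBBBBBBBBBBBR]  L=[0,1,2,3,4,5,6,7,8,9,10,11,12,13]  R=[14]  gives 27/2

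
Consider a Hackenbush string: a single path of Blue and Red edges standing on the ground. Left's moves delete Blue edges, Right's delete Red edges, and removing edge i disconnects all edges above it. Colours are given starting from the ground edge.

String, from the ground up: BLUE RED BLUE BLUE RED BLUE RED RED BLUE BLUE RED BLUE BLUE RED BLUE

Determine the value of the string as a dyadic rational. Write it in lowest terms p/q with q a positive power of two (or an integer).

Prefix values for BLUE RED BLUE BLUE RED BLUE RED RED BLUE BLUE RED BLUE BLUE RED BLUE via {L|R} + simplicity:
B: Left { 0 }, Right { · } so simplest 1
BR: Left { 0 }, Right { 1 } so simplest 1/2
BRB: Left { 0; 1/2 }, Right { 1 } so simplest 3/4
BRBB: Left { 0; 1/2; 3/4 }, Right { 1 } so simplest 7/8
BRBBR: Left { 0; 1/2; 3/4 }, Right { 7/8; 1 } so simplest 13/16
BRBBRB: Left { 0; 1/2; 3/4; 13/16 }, Right { 7/8; 1 } so simplest 27/32
BRBBRBR: Left { 0; 1/2; 3/4; 13/16 }, Right { 27/32; 7/8; 1 } so simplest 53/64
BRBBRBRR: Left { 0; 1/2; 3/4; 13/16 }, Right { 53/64; 27/32; 7/8; 1 } so simplest 105/128
BRBBRBRRB: Left { 0; 1/2; 3/4; 13/16; 105/128 }, Right { 53/64; 27/32; 7/8; 1 } so simplest 211/256
BRBBRBRRBB: Left { 0; 1/2; 3/4; 13/16; 105/128; 211/256 }, Right { 53/64; 27/32; 7/8; 1 } so simplest 423/512
BRBBRBRRBBR: Left { 0; 1/2; 3/4; 13/16; 105/128; 211/256 }, Right { 423/512; 53/64; 27/32; 7/8; 1 } so simplest 845/1024
BRBBRBRRBBRB: Left { 0; 1/2; 3/4; 13/16; 105/128; 211/256; 845/1024 }, Right { 423/512; 53/64; 27/32; 7/8; 1 } so simplest 1691/2048
BRBBRBRRBBRBB: Left { 0; 1/2; 3/4; 13/16; 105/128; 211/256; 845/1024; 1691/2048 }, Right { 423/512; 53/64; 27/32; 7/8; 1 } so simplest 3383/4096
BRBBRBRRBBRBBR: Left { 0; 1/2; 3/4; 13/16; 105/128; 211/256; 845/1024; 1691/2048 }, Right { 3383/4096; 423/512; 53/64; 27/32; 7/8; 1 } so simplest 6765/8192
BRBBRBRRBBRBBRB: Left { 0; 1/2; 3/4; 13/16; 105/128; 211/256; 845/1024; 1691/2048; 6765/8192 }, Right { 3383/4096; 423/512; 53/64; 27/32; 7/8; 1 } so simplest 13531/16384

13531/16384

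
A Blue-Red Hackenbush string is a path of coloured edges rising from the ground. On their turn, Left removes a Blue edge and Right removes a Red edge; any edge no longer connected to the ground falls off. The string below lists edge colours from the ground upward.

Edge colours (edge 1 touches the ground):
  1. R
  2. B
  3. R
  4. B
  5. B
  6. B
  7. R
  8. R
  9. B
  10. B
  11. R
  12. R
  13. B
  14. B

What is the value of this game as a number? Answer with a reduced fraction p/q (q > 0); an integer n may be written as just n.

-4505/8192

step 1: add R to get R; options L={ · } R={ 0 } → -1
step 2: add B to get RB; options L={ -1 } R={ 0 } → -1/2
step 3: add R to get RBR; options L={ -1 } R={ -1/2 0 } → -3/4
step 4: add B to get RBRB; options L={ -1 -3/4 } R={ -1/2 0 } → -5/8
step 5: add B to get RBRBB; options L={ -1 -3/4 -5/8 } R={ -1/2 0 } → -9/16
step 6: add B to get RBRBBB; options L={ -1 -3/4 -5/8 -9/16 } R={ -1/2 0 } → -17/32
step 7: add R to get RBRBBBR; options L={ -1 -3/4 -5/8 -9/16 } R={ -17/32 -1/2 0 } → -35/64
step 8: add R to get RBRBBBRR; options L={ -1 -3/4 -5/8 -9/16 } R={ -35/64 -17/32 -1/2 0 } → -71/128
step 9: add B to get RBRBBBRRB; options L={ -1 -3/4 -5/8 -9/16 -71/128 } R={ -35/64 -17/32 -1/2 0 } → -141/256
step 10: add B to get RBRBBBRRBB; options L={ -1 -3/4 -5/8 -9/16 -71/128 -141/256 } R={ -35/64 -17/32 -1/2 0 } → -281/512
step 11: add R to get RBRBBBRRBBR; options L={ -1 -3/4 -5/8 -9/16 -71/128 -141/256 } R={ -281/512 -35/64 -17/32 -1/2 0 } → -563/1024
step 12: add R to get RBRBBBRRBBRR; options L={ -1 -3/4 -5/8 -9/16 -71/128 -141/256 } R={ -563/1024 -281/512 -35/64 -17/32 -1/2 0 } → -1127/2048
step 13: add B to get RBRBBBRRBBRRB; options L={ -1 -3/4 -5/8 -9/16 -71/128 -141/256 -1127/2048 } R={ -563/1024 -281/512 -35/64 -17/32 -1/2 0 } → -2253/4096
step 14: add B to get RBRBBBRRBBRRBB; options L={ -1 -3/4 -5/8 -9/16 -71/128 -141/256 -1127/2048 -2253/4096 } R={ -563/1024 -281/512 -35/64 -17/32 -1/2 0 } → -4505/8192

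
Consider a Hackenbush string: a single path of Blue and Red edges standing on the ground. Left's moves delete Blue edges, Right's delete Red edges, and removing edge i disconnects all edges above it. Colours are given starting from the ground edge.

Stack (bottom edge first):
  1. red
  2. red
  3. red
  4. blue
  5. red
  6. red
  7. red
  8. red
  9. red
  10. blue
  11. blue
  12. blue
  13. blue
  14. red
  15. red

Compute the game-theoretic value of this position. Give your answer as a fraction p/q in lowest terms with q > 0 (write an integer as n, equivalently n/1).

-12167/4096

1 of 15 · r · max L −∞ · min R 0 => -1
2 of 15 · rr · max L −∞ · min R -1 => -2
3 of 15 · rrr · max L −∞ · min R -2 => -3
4 of 15 · rrrb · max L -3 · min R -2 => -5/2
5 of 15 · rrrbr · max L -3 · min R -5/2 => -11/4
6 of 15 · rrrbrr · max L -3 · min R -11/4 => -23/8
7 of 15 · rrrbrrr · max L -3 · min R -23/8 => -47/16
8 of 15 · rrrbrrrr · max L -3 · min R -47/16 => -95/32
9 of 15 · rrrbrrrrr · max L -3 · min R -95/32 => -191/64
10 of 15 · rrrbrrrrrb · max L -191/64 · min R -95/32 => -381/128
11 of 15 · rrrbrrrrrbb · max L -381/128 · min R -95/32 => -761/256
12 of 15 · rrrbrrrrrbbb · max L -761/256 · min R -95/32 => -1521/512
13 of 15 · rrrbrrrrrbbbb · max L -1521/512 · min R -95/32 => -3041/1024
14 of 15 · rrrbrrrrrbbbbr · max L -1521/512 · min R -3041/1024 => -6083/2048
15 of 15 · rrrbrrrrrbbbbrr · max L -1521/512 · min R -6083/2048 => -12167/4096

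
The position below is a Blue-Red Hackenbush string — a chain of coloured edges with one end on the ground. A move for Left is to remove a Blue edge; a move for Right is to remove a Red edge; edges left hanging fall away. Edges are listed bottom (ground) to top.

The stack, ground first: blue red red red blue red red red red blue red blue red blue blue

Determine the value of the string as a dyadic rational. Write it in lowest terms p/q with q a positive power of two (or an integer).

2135/16384

1 of 15 · b · max L 0 · min R +∞ gives 1
2 of 15 · br · max L 0 · min R 1 gives 1/2
3 of 15 · brr · max L 0 · min R 1/2 gives 1/4
4 of 15 · brrr · max L 0 · min R 1/4 gives 1/8
5 of 15 · brrrb · max L 1/8 · min R 1/4 gives 3/16
6 of 15 · brrrbr · max L 1/8 · min R 3/16 gives 5/32
7 of 15 · brrrbrr · max L 1/8 · min R 5/32 gives 9/64
8 of 15 · brrrbrrr · max L 1/8 · min R 9/64 gives 17/128
9 of 15 · brrrbrrrr · max L 1/8 · min R 17/128 gives 33/256
10 of 15 · brrrbrrrrb · max L 33/256 · min R 17/128 gives 67/512
11 of 15 · brrrbrrrrbr · max L 33/256 · min R 67/512 gives 133/1024
12 of 15 · brrrbrrrrbrb · max L 133/1024 · min R 67/512 gives 267/2048
13 of 15 · brrrbrrrrbrbr · max L 133/1024 · min R 267/2048 gives 533/4096
14 of 15 · brrrbrrrrbrbrb · max L 533/4096 · min R 267/2048 gives 1067/8192
15 of 15 · brrrbrrrrbrbrbb · max L 1067/8192 · min R 267/2048 gives 2135/16384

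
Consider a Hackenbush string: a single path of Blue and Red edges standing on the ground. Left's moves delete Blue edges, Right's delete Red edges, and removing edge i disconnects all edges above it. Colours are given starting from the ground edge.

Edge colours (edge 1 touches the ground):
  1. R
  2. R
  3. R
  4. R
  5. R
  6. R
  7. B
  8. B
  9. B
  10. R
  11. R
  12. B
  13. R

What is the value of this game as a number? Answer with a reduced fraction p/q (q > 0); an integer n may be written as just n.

-667/128

val_1 [R]  L=[]  R=[0]  gives -1
val_2 [RR]  L=[]  R=[-1; 0]  gives -2
val_3 [RRR]  L=[]  R=[-2; -1; 0]  gives -3
val_4 [RRRR]  L=[]  R=[-3; -2; -1; 0]  gives -4
val_5 [RRRRR]  L=[]  R=[-4; -3; -2; -1; 0]  gives -5
val_6 [RRRRRR]  L=[]  R=[-5; -4; -3; -2; -1; 0]  gives -6
val_7 [RRRRRRB]  L=[-6]  R=[-5; -4; -3; -2; -1; 0]  gives -11/2
val_8 [RRRRRRBB]  L=[-6; -11/2]  R=[-5; -4; -3; -2; -1; 0]  gives -21/4
val_9 [RRRRRRBBB]  L=[-6; -11/2; -21/4]  R=[-5; -4; -3; -2; -1; 0]  gives -41/8
val_10 [RRRRRRBBBR]  L=[-6; -11/2; -21/4]  R=[-41/8; -5; -4; -3; -2; -1; 0]  gives -83/16
val_11 [RRRRRRBBBRR]  L=[-6; -11/2; -21/4]  R=[-83/16; -41/8; -5; -4; -3; -2; -1; 0]  gives -167/32
val_12 [RRRRRRBBBRRB]  L=[-6; -11/2; -21/4; -167/32]  R=[-83/16; -41/8; -5; -4; -3; -2; -1; 0]  gives -333/64
val_13 [RRRRRRBBBRRBR]  L=[-6; -11/2; -21/4; -167/32]  R=[-333/64; -83/16; -41/8; -5; -4; -3; -2; -1; 0]  gives -667/128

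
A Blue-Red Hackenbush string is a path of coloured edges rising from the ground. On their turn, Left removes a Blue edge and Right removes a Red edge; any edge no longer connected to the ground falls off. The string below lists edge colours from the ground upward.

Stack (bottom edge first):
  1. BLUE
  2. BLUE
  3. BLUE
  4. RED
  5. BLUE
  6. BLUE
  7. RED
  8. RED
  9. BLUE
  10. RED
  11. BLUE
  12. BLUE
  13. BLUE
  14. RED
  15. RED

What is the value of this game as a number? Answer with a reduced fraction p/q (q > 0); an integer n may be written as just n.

11449/4096

Build value(s[:k]) for k = 1..15, string s = BLUE BLUE BLUE RED BLUE BLUE RED RED BLUE RED BLUE BLUE BLUE RED RED.
step 1: add BLUE to get B; options L={ 0 } R={  } => 1
step 2: add BLUE to get BB; options L={ 0 1 } R={  } => 2
step 3: add BLUE to get BBB; options L={ 0 1 2 } R={  } => 3
step 4: add RED to get BBBR; options L={ 0 1 2 } R={ 3 } => 5/2
step 5: add BLUE to get BBBRB; options L={ 0 1 2 5/2 } R={ 3 } => 11/4
step 6: add BLUE to get BBBRBB; options L={ 0 1 2 5/2 11/4 } R={ 3 } => 23/8
step 7: add RED to get BBBRBBR; options L={ 0 1 2 5/2 11/4 } R={ 23/8 3 } => 45/16
step 8: add RED to get BBBRBBRR; options L={ 0 1 2 5/2 11/4 } R={ 45/16 23/8 3 } => 89/32
step 9: add BLUE to get BBBRBBRRB; options L={ 0 1 2 5/2 11/4 89/32 } R={ 45/16 23/8 3 } => 179/64
step 10: add RED to get BBBRBBRRBR; options L={ 0 1 2 5/2 11/4 89/32 } R={ 179/64 45/16 23/8 3 } => 357/128
step 11: add BLUE to get BBBRBBRRBRB; options L={ 0 1 2 5/2 11/4 89/32 357/128 } R={ 179/64 45/16 23/8 3 } => 715/256
step 12: add BLUE to get BBBRBBRRBRBB; options L={ 0 1 2 5/2 11/4 89/32 357/128 715/256 } R={ 179/64 45/16 23/8 3 } => 1431/512
step 13: add BLUE to get BBBRBBRRBRBBB; options L={ 0 1 2 5/2 11/4 89/32 357/128 715/256 1431/512 } R={ 179/64 45/16 23/8 3 } => 2863/1024
step 14: add RED to get BBBRBBRRBRBBBR; options L={ 0 1 2 5/2 11/4 89/32 357/128 715/256 1431/512 } R={ 2863/1024 179/64 45/16 23/8 3 } => 5725/2048
step 15: add RED to get BBBRBBRRBRBBBRR; options L={ 0 1 2 5/2 11/4 89/32 357/128 715/256 1431/512 } R={ 5725/2048 2863/1024 179/64 45/16 23/8 3 } => 11449/4096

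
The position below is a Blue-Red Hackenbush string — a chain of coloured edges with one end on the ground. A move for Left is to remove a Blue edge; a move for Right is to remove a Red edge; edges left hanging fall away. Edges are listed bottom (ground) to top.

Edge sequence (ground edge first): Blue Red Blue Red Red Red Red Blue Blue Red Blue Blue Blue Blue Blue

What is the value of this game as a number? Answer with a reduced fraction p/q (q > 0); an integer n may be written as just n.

step 1: add Blue to get B; options L={ 0 } R={ none } ⇒ 1
step 2: add Red to get BR; options L={ 0 } R={ 1 } ⇒ 1/2
step 3: add Blue to get BRB; options L={ 0,1/2 } R={ 1 } ⇒ 3/4
step 4: add Red to get BRBR; options L={ 0,1/2 } R={ 3/4,1 } ⇒ 5/8
step 5: add Red to get BRBRR; options L={ 0,1/2 } R={ 5/8,3/4,1 } ⇒ 9/16
step 6: add Red to get BRBRRR; options L={ 0,1/2 } R={ 9/16,5/8,3/4,1 } ⇒ 17/32
step 7: add Red to get BRBRRRR; options L={ 0,1/2 } R={ 17/32,9/16,5/8,3/4,1 } ⇒ 33/64
step 8: add Blue to get BRBRRRRB; options L={ 0,1/2,33/64 } R={ 17/32,9/16,5/8,3/4,1 } ⇒ 67/128
step 9: add Blue to get BRBRRRRBB; options L={ 0,1/2,33/64,67/128 } R={ 17/32,9/16,5/8,3/4,1 } ⇒ 135/256
step 10: add Red to get BRBRRRRBBR; options L={ 0,1/2,33/64,67/128 } R={ 135/256,17/32,9/16,5/8,3/4,1 } ⇒ 269/512
step 11: add Blue to get BRBRRRRBBRB; options L={ 0,1/2,33/64,67/128,269/512 } R={ 135/256,17/32,9/16,5/8,3/4,1 } ⇒ 539/1024
step 12: add Blue to get BRBRRRRBBRBB; options L={ 0,1/2,33/64,67/128,269/512,539/1024 } R={ 135/256,17/32,9/16,5/8,3/4,1 } ⇒ 1079/2048
step 13: add Blue to get BRBRRRRBBRBBB; options L={ 0,1/2,33/64,67/128,269/512,539/1024,1079/2048 } R={ 135/256,17/32,9/16,5/8,3/4,1 } ⇒ 2159/4096
step 14: add Blue to get BRBRRRRBBRBBBB; options L={ 0,1/2,33/64,67/128,269/512,539/1024,1079/2048,2159/4096 } R={ 135/256,17/32,9/16,5/8,3/4,1 } ⇒ 4319/8192
step 15: add Blue to get BRBRRRRBBRBBBBB; options L={ 0,1/2,33/64,67/128,269/512,539/1024,1079/2048,2159/4096,4319/8192 } R={ 135/256,17/32,9/16,5/8,3/4,1 } ⇒ 8639/16384

8639/16384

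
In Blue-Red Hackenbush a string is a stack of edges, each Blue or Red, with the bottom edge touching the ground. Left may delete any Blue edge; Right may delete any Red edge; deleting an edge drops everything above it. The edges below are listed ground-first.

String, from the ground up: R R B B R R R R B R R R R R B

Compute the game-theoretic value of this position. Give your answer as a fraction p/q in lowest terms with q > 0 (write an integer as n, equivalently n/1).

Prefix values for R R B B R R R R B R R R R R B via {L|R} + simplicity:
step 1: add R to get R; options L={ (no moves) } R={ 0 } => -1
step 2: add R to get RR; options L={ (no moves) } R={ -1,0 } => -2
step 3: add B to get RRB; options L={ -2 } R={ -1,0 } => -3/2
step 4: add B to get RRBB; options L={ -2,-3/2 } R={ -1,0 } => -5/4
step 5: add R to get RRBBR; options L={ -2,-3/2 } R={ -5/4,-1,0 } => -11/8
step 6: add R to get RRBBRR; options L={ -2,-3/2 } R={ -11/8,-5/4,-1,0 } => -23/16
step 7: add R to get RRBBRRR; options L={ -2,-3/2 } R={ -23/16,-11/8,-5/4,-1,0 } => -47/32
step 8: add R to get RRBBRRRR; options L={ -2,-3/2 } R={ -47/32,-23/16,-11/8,-5/4,-1,0 } => -95/64
step 9: add B to get RRBBRRRRB; options L={ -2,-3/2,-95/64 } R={ -47/32,-23/16,-11/8,-5/4,-1,0 } => -189/128
step 10: add R to get RRBBRRRRBR; options L={ -2,-3/2,-95/64 } R={ -189/128,-47/32,-23/16,-11/8,-5/4,-1,0 } => -379/256
step 11: add R to get RRBBRRRRBRR; options L={ -2,-3/2,-95/64 } R={ -379/256,-189/128,-47/32,-23/16,-11/8,-5/4,-1,0 } => -759/512
step 12: add R to get RRBBRRRRBRRR; options L={ -2,-3/2,-95/64 } R={ -759/512,-379/256,-189/128,-47/32,-23/16,-11/8,-5/4,-1,0 } => -1519/1024
step 13: add R to get RRBBRRRRBRRRR; options L={ -2,-3/2,-95/64 } R={ -1519/1024,-759/512,-379/256,-189/128,-47/32,-23/16,-11/8,-5/4,-1,0 } => -3039/2048
step 14: add R to get RRBBRRRRBRRRRR; options L={ -2,-3/2,-95/64 } R={ -3039/2048,-1519/1024,-759/512,-379/256,-189/128,-47/32,-23/16,-11/8,-5/4,-1,0 } => -6079/4096
step 15: add B to get RRBBRRRRBRRRRRB; options L={ -2,-3/2,-95/64,-6079/4096 } R={ -3039/2048,-1519/1024,-759/512,-379/256,-189/128,-47/32,-23/16,-11/8,-5/4,-1,0 } => -12157/8192

-12157/8192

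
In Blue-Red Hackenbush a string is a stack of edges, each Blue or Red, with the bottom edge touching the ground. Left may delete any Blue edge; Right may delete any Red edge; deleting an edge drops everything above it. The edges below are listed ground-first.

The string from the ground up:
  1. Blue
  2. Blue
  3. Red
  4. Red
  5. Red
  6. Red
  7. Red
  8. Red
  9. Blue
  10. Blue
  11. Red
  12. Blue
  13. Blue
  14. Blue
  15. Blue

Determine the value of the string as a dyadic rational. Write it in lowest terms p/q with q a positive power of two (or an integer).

8415/8192

B: Left { 0 }, Right { · } gives simplest 1
BB: Left { 0, 1 }, Right { · } gives simplest 2
BBR: Left { 0, 1 }, Right { 2 } gives simplest 3/2
BBRR: Left { 0, 1 }, Right { 3/2, 2 } gives simplest 5/4
BBRRR: Left { 0, 1 }, Right { 5/4, 3/2, 2 } gives simplest 9/8
BBRRRR: Left { 0, 1 }, Right { 9/8, 5/4, 3/2, 2 } gives simplest 17/16
BBRRRRR: Left { 0, 1 }, Right { 17/16, 9/8, 5/4, 3/2, 2 } gives simplest 33/32
BBRRRRRR: Left { 0, 1 }, Right { 33/32, 17/16, 9/8, 5/4, 3/2, 2 } gives simplest 65/64
BBRRRRRRB: Left { 0, 1, 65/64 }, Right { 33/32, 17/16, 9/8, 5/4, 3/2, 2 } gives simplest 131/128
BBRRRRRRBB: Left { 0, 1, 65/64, 131/128 }, Right { 33/32, 17/16, 9/8, 5/4, 3/2, 2 } gives simplest 263/256
BBRRRRRRBBR: Left { 0, 1, 65/64, 131/128 }, Right { 263/256, 33/32, 17/16, 9/8, 5/4, 3/2, 2 } gives simplest 525/512
BBRRRRRRBBRB: Left { 0, 1, 65/64, 131/128, 525/512 }, Right { 263/256, 33/32, 17/16, 9/8, 5/4, 3/2, 2 } gives simplest 1051/1024
BBRRRRRRBBRBB: Left { 0, 1, 65/64, 131/128, 525/512, 1051/1024 }, Right { 263/256, 33/32, 17/16, 9/8, 5/4, 3/2, 2 } gives simplest 2103/2048
BBRRRRRRBBRBBB: Left { 0, 1, 65/64, 131/128, 525/512, 1051/1024, 2103/2048 }, Right { 263/256, 33/32, 17/16, 9/8, 5/4, 3/2, 2 } gives simplest 4207/4096
BBRRRRRRBBRBBBB: Left { 0, 1, 65/64, 131/128, 525/512, 1051/1024, 2103/2048, 4207/4096 }, Right { 263/256, 33/32, 17/16, 9/8, 5/4, 3/2, 2 } gives simplest 8415/8192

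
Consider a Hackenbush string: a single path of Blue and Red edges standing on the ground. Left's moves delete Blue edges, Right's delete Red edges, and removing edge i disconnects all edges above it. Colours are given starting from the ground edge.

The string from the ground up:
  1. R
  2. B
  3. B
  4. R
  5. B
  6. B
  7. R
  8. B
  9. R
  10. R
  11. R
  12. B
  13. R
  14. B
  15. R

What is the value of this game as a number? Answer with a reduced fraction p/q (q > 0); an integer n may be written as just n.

-4843/16384

Build v(s[:k]) for k = 1..15, string s = R B B R B B R B R R R B R B R.
step 1: add R to get R; options L={ · } R={ 0 } => -1
step 2: add B to get RB; options L={ -1 } R={ 0 } => -1/2
step 3: add B to get RBB; options L={ -1,-1/2 } R={ 0 } => -1/4
step 4: add R to get RBBR; options L={ -1,-1/2 } R={ -1/4,0 } => -3/8
step 5: add B to get RBBRB; options L={ -1,-1/2,-3/8 } R={ -1/4,0 } => -5/16
step 6: add B to get RBBRBB; options L={ -1,-1/2,-3/8,-5/16 } R={ -1/4,0 } => -9/32
step 7: add R to get RBBRBBR; options L={ -1,-1/2,-3/8,-5/16 } R={ -9/32,-1/4,0 } => -19/64
step 8: add B to get RBBRBBRB; options L={ -1,-1/2,-3/8,-5/16,-19/64 } R={ -9/32,-1/4,0 } => -37/128
step 9: add R to get RBBRBBRBR; options L={ -1,-1/2,-3/8,-5/16,-19/64 } R={ -37/128,-9/32,-1/4,0 } => -75/256
step 10: add R to get RBBRBBRBRR; options L={ -1,-1/2,-3/8,-5/16,-19/64 } R={ -75/256,-37/128,-9/32,-1/4,0 } => -151/512
step 11: add R to get RBBRBBRBRRR; options L={ -1,-1/2,-3/8,-5/16,-19/64 } R={ -151/512,-75/256,-37/128,-9/32,-1/4,0 } => -303/1024
step 12: add B to get RBBRBBRBRRRB; options L={ -1,-1/2,-3/8,-5/16,-19/64,-303/1024 } R={ -151/512,-75/256,-37/128,-9/32,-1/4,0 } => -605/2048
step 13: add R to get RBBRBBRBRRRBR; options L={ -1,-1/2,-3/8,-5/16,-19/64,-303/1024 } R={ -605/2048,-151/512,-75/256,-37/128,-9/32,-1/4,0 } => -1211/4096
step 14: add B to get RBBRBBRBRRRBRB; options L={ -1,-1/2,-3/8,-5/16,-19/64,-303/1024,-1211/4096 } R={ -605/2048,-151/512,-75/256,-37/128,-9/32,-1/4,0 } => -2421/8192
step 15: add R to get RBBRBBRBRRRBRBR; options L={ -1,-1/2,-3/8,-5/16,-19/64,-303/1024,-1211/4096 } R={ -2421/8192,-605/2048,-151/512,-75/256,-37/128,-9/32,-1/4,0 } => -4843/16384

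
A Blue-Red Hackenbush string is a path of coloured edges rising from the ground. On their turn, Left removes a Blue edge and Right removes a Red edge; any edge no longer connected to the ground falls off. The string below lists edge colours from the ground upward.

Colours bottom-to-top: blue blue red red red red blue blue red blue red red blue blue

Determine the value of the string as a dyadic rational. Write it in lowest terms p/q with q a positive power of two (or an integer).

Build G(s[:k]) for k = 1..14, string s = blue blue red red red red blue blue red blue red red blue blue.
1 of 14 · b · max L 0 · min R +∞ gives 1
2 of 14 · bb · max L 1 · min R +∞ gives 2
3 of 14 · bbr · max L 1 · min R 2 gives 3/2
4 of 14 · bbrr · max L 1 · min R 3/2 gives 5/4
5 of 14 · bbrrr · max L 1 · min R 5/4 gives 9/8
6 of 14 · bbrrrr · max L 1 · min R 9/8 gives 17/16
7 of 14 · bbrrrrb · max L 17/16 · min R 9/8 gives 35/32
8 of 14 · bbrrrrbb · max L 35/32 · min R 9/8 gives 71/64
9 of 14 · bbrrrrbbr · max L 35/32 · min R 71/64 gives 141/128
10 of 14 · bbrrrrbbrb · max L 141/128 · min R 71/64 gives 283/256
11 of 14 · bbrrrrbbrbr · max L 141/128 · min R 283/256 gives 565/512
12 of 14 · bbrrrrbbrbrr · max L 141/128 · min R 565/512 gives 1129/1024
13 of 14 · bbrrrrbbrbrrb · max L 1129/1024 · min R 565/512 gives 2259/2048
14 of 14 · bbrrrrbbrbrrbb · max L 2259/2048 · min R 565/512 gives 4519/4096

4519/4096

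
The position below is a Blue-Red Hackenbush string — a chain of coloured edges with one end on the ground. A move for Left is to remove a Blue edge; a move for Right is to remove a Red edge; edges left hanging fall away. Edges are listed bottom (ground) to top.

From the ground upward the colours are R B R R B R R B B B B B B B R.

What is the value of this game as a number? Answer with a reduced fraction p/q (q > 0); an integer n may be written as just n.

-13827/16384

Recurse on prefixes of the 15-edge string R B R R B R R B B B B B B B R:
g(R) = {  | 0 } = -1
g(RB) = { -1 | 0 } = -1/2
g(RBR) = { -1 | -1/2,0 } = -3/4
g(RBRR) = { -1 | -3/4,-1/2,0 } = -7/8
g(RBRRB) = { -1,-7/8 | -3/4,-1/2,0 } = -13/16
g(RBRRBR) = { -1,-7/8 | -13/16,-3/4,-1/2,0 } = -27/32
g(RBRRBRR) = { -1,-7/8 | -27/32,-13/16,-3/4,-1/2,0 } = -55/64
g(RBRRBRRB) = { -1,-7/8,-55/64 | -27/32,-13/16,-3/4,-1/2,0 } = -109/128
g(RBRRBRRBB) = { -1,-7/8,-55/64,-109/128 | -27/32,-13/16,-3/4,-1/2,0 } = -217/256
g(RBRRBRRBBB) = { -1,-7/8,-55/64,-109/128,-217/256 | -27/32,-13/16,-3/4,-1/2,0 } = -433/512
g(RBRRBRRBBBB) = { -1,-7/8,-55/64,-109/128,-217/256,-433/512 | -27/32,-13/16,-3/4,-1/2,0 } = -865/1024
g(RBRRBRRBBBBB) = { -1,-7/8,-55/64,-109/128,-217/256,-433/512,-865/1024 | -27/32,-13/16,-3/4,-1/2,0 } = -1729/2048
g(RBRRBRRBBBBBB) = { -1,-7/8,-55/64,-109/128,-217/256,-433/512,-865/1024,-1729/2048 | -27/32,-13/16,-3/4,-1/2,0 } = -3457/4096
g(RBRRBRRBBBBBBB) = { -1,-7/8,-55/64,-109/128,-217/256,-433/512,-865/1024,-1729/2048,-3457/4096 | -27/32,-13/16,-3/4,-1/2,0 } = -6913/8192
g(RBRRBRRBBBBBBBR) = { -1,-7/8,-55/64,-109/128,-217/256,-433/512,-865/1024,-1729/2048,-3457/4096 | -6913/8192,-27/32,-13/16,-3/4,-1/2,0 } = -13827/16384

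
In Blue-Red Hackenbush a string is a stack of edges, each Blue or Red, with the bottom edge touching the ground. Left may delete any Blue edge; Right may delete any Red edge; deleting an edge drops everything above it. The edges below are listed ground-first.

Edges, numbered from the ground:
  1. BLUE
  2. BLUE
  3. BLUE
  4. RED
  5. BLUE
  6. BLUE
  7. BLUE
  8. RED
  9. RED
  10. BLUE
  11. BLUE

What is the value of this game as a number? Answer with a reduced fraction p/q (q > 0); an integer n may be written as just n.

743/256

edge 1 of 11 (BLUE): { 0 |  } gives 1
edge 2 of 11 (BLUE): { 0,1 |  } gives 2
edge 3 of 11 (BLUE): { 0,1,2 |  } gives 3
edge 4 of 11 (RED): { 0,1,2 | 3 } gives 5/2
edge 5 of 11 (BLUE): { 0,1,2,5/2 | 3 } gives 11/4
edge 6 of 11 (BLUE): { 0,1,2,5/2,11/4 | 3 } gives 23/8
edge 7 of 11 (BLUE): { 0,1,2,5/2,11/4,23/8 | 3 } gives 47/16
edge 8 of 11 (RED): { 0,1,2,5/2,11/4,23/8 | 47/16,3 } gives 93/32
edge 9 of 11 (RED): { 0,1,2,5/2,11/4,23/8 | 93/32,47/16,3 } gives 185/64
edge 10 of 11 (BLUE): { 0,1,2,5/2,11/4,23/8,185/64 | 93/32,47/16,3 } gives 371/128
edge 11 of 11 (BLUE): { 0,1,2,5/2,11/4,23/8,185/64,371/128 | 93/32,47/16,3 } gives 743/256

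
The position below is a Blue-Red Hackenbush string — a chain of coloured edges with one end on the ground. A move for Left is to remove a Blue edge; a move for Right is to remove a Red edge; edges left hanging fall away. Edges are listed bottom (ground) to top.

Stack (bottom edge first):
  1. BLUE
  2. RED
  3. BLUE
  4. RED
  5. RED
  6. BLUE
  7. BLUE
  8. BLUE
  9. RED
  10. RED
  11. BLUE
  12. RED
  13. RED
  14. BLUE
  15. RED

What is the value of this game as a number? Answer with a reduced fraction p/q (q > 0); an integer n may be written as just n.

10021/16384

val(B) = { 0 | — } = 1
val(BR) = { 0 | 1 } = 1/2
val(BRB) = { 0, 1/2 | 1 } = 3/4
val(BRBR) = { 0, 1/2 | 3/4, 1 } = 5/8
val(BRBRR) = { 0, 1/2 | 5/8, 3/4, 1 } = 9/16
val(BRBRRB) = { 0, 1/2, 9/16 | 5/8, 3/4, 1 } = 19/32
val(BRBRRBB) = { 0, 1/2, 9/16, 19/32 | 5/8, 3/4, 1 } = 39/64
val(BRBRRBBB) = { 0, 1/2, 9/16, 19/32, 39/64 | 5/8, 3/4, 1 } = 79/128
val(BRBRRBBBR) = { 0, 1/2, 9/16, 19/32, 39/64 | 79/128, 5/8, 3/4, 1 } = 157/256
val(BRBRRBBBRR) = { 0, 1/2, 9/16, 19/32, 39/64 | 157/256, 79/128, 5/8, 3/4, 1 } = 313/512
val(BRBRRBBBRRB) = { 0, 1/2, 9/16, 19/32, 39/64, 313/512 | 157/256, 79/128, 5/8, 3/4, 1 } = 627/1024
val(BRBRRBBBRRBR) = { 0, 1/2, 9/16, 19/32, 39/64, 313/512 | 627/1024, 157/256, 79/128, 5/8, 3/4, 1 } = 1253/2048
val(BRBRRBBBRRBRR) = { 0, 1/2, 9/16, 19/32, 39/64, 313/512 | 1253/2048, 627/1024, 157/256, 79/128, 5/8, 3/4, 1 } = 2505/4096
val(BRBRRBBBRRBRRB) = { 0, 1/2, 9/16, 19/32, 39/64, 313/512, 2505/4096 | 1253/2048, 627/1024, 157/256, 79/128, 5/8, 3/4, 1 } = 5011/8192
val(BRBRRBBBRRBRRBR) = { 0, 1/2, 9/16, 19/32, 39/64, 313/512, 2505/4096 | 5011/8192, 1253/2048, 627/1024, 157/256, 79/128, 5/8, 3/4, 1 } = 10021/16384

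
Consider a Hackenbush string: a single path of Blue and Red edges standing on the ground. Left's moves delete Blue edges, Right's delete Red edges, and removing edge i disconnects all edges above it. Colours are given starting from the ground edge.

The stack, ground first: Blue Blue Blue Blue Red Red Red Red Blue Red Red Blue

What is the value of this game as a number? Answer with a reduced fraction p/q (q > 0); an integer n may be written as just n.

edge 1 of 12 (Blue): { 0 |  } => 1
edge 2 of 12 (Blue): { 0,1 |  } => 2
edge 3 of 12 (Blue): { 0,1,2 |  } => 3
edge 4 of 12 (Blue): { 0,1,2,3 |  } => 4
edge 5 of 12 (Red): { 0,1,2,3 | 4 } => 7/2
edge 6 of 12 (Red): { 0,1,2,3 | 7/2,4 } => 13/4
edge 7 of 12 (Red): { 0,1,2,3 | 13/4,7/2,4 } => 25/8
edge 8 of 12 (Red): { 0,1,2,3 | 25/8,13/4,7/2,4 } => 49/16
edge 9 of 12 (Blue): { 0,1,2,3,49/16 | 25/8,13/4,7/2,4 } => 99/32
edge 10 of 12 (Red): { 0,1,2,3,49/16 | 99/32,25/8,13/4,7/2,4 } => 197/64
edge 11 of 12 (Red): { 0,1,2,3,49/16 | 197/64,99/32,25/8,13/4,7/2,4 } => 393/128
edge 12 of 12 (Blue): { 0,1,2,3,49/16,393/128 | 197/64,99/32,25/8,13/4,7/2,4 } => 787/256

787/256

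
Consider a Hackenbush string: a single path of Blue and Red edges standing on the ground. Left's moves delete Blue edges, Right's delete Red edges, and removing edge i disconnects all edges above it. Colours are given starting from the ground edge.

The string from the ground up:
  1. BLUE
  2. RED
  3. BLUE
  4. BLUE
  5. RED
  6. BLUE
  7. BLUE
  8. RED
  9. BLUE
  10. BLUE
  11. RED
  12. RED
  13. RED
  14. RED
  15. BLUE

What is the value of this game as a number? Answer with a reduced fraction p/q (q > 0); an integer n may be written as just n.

14019/16384

G(B) = { 0 | (no moves) } ⇒ 1
G(BR) = { 0 | 1 } ⇒ 1/2
G(BRB) = { 0, 1/2 | 1 } ⇒ 3/4
G(BRBB) = { 0, 1/2, 3/4 | 1 } ⇒ 7/8
G(BRBBR) = { 0, 1/2, 3/4 | 7/8, 1 } ⇒ 13/16
G(BRBBRB) = { 0, 1/2, 3/4, 13/16 | 7/8, 1 } ⇒ 27/32
G(BRBBRBB) = { 0, 1/2, 3/4, 13/16, 27/32 | 7/8, 1 } ⇒ 55/64
G(BRBBRBBR) = { 0, 1/2, 3/4, 13/16, 27/32 | 55/64, 7/8, 1 } ⇒ 109/128
G(BRBBRBBRB) = { 0, 1/2, 3/4, 13/16, 27/32, 109/128 | 55/64, 7/8, 1 } ⇒ 219/256
G(BRBBRBBRBB) = { 0, 1/2, 3/4, 13/16, 27/32, 109/128, 219/256 | 55/64, 7/8, 1 } ⇒ 439/512
G(BRBBRBBRBBR) = { 0, 1/2, 3/4, 13/16, 27/32, 109/128, 219/256 | 439/512, 55/64, 7/8, 1 } ⇒ 877/1024
G(BRBBRBBRBBRR) = { 0, 1/2, 3/4, 13/16, 27/32, 109/128, 219/256 | 877/1024, 439/512, 55/64, 7/8, 1 } ⇒ 1753/2048
G(BRBBRBBRBBRRR) = { 0, 1/2, 3/4, 13/16, 27/32, 109/128, 219/256 | 1753/2048, 877/1024, 439/512, 55/64, 7/8, 1 } ⇒ 3505/4096
G(BRBBRBBRBBRRRR) = { 0, 1/2, 3/4, 13/16, 27/32, 109/128, 219/256 | 3505/4096, 1753/2048, 877/1024, 439/512, 55/64, 7/8, 1 } ⇒ 7009/8192
G(BRBBRBBRBBRRRRB) = { 0, 1/2, 3/4, 13/16, 27/32, 109/128, 219/256, 7009/8192 | 3505/4096, 1753/2048, 877/1024, 439/512, 55/64, 7/8, 1 } ⇒ 14019/16384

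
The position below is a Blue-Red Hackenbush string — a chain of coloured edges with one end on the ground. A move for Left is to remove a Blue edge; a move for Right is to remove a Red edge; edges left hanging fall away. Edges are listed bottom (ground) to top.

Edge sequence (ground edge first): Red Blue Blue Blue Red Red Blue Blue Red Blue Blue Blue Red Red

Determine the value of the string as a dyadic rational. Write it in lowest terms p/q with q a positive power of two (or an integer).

Prefix values for Red Blue Blue Blue Red Red Blue Blue Red Blue Blue Blue Red Red via {L|R} + simplicity:
1 of 14 · R · max L −∞ · min R 0 so -1
2 of 14 · RB · max L -1 · min R 0 so -1/2
3 of 14 · RBB · max L -1/2 · min R 0 so -1/4
4 of 14 · RBBB · max L -1/4 · min R 0 so -1/8
5 of 14 · RBBBR · max L -1/4 · min R -1/8 so -3/16
6 of 14 · RBBBRR · max L -1/4 · min R -3/16 so -7/32
7 of 14 · RBBBRRB · max L -7/32 · min R -3/16 so -13/64
8 of 14 · RBBBRRBB · max L -13/64 · min R -3/16 so -25/128
9 of 14 · RBBBRRBBR · max L -13/64 · min R -25/128 so -51/256
10 of 14 · RBBBRRBBRB · max L -51/256 · min R -25/128 so -101/512
11 of 14 · RBBBRRBBRBB · max L -101/512 · min R -25/128 so -201/1024
12 of 14 · RBBBRRBBRBBB · max L -201/1024 · min R -25/128 so -401/2048
13 of 14 · RBBBRRBBRBBBR · max L -201/1024 · min R -401/2048 so -803/4096
14 of 14 · RBBBRRBBRBBBRR · max L -201/1024 · min R -803/4096 so -1607/8192

-1607/8192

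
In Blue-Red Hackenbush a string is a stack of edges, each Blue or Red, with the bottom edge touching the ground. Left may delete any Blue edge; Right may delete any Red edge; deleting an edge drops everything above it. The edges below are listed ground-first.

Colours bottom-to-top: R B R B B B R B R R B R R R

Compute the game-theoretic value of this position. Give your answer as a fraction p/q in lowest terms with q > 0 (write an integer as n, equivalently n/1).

-4463/8192

R: Left { none }, Right { 0 } → simplest -1
RB: Left { -1 }, Right { 0 } → simplest -1/2
RBR: Left { -1 }, Right { -1/2,0 } → simplest -3/4
RBRB: Left { -1,-3/4 }, Right { -1/2,0 } → simplest -5/8
RBRBB: Left { -1,-3/4,-5/8 }, Right { -1/2,0 } → simplest -9/16
RBRBBB: Left { -1,-3/4,-5/8,-9/16 }, Right { -1/2,0 } → simplest -17/32
RBRBBBR: Left { -1,-3/4,-5/8,-9/16 }, Right { -17/32,-1/2,0 } → simplest -35/64
RBRBBBRB: Left { -1,-3/4,-5/8,-9/16,-35/64 }, Right { -17/32,-1/2,0 } → simplest -69/128
RBRBBBRBR: Left { -1,-3/4,-5/8,-9/16,-35/64 }, Right { -69/128,-17/32,-1/2,0 } → simplest -139/256
RBRBBBRBRR: Left { -1,-3/4,-5/8,-9/16,-35/64 }, Right { -139/256,-69/128,-17/32,-1/2,0 } → simplest -279/512
RBRBBBRBRRB: Left { -1,-3/4,-5/8,-9/16,-35/64,-279/512 }, Right { -139/256,-69/128,-17/32,-1/2,0 } → simplest -557/1024
RBRBBBRBRRBR: Left { -1,-3/4,-5/8,-9/16,-35/64,-279/512 }, Right { -557/1024,-139/256,-69/128,-17/32,-1/2,0 } → simplest -1115/2048
RBRBBBRBRRBRR: Left { -1,-3/4,-5/8,-9/16,-35/64,-279/512 }, Right { -1115/2048,-557/1024,-139/256,-69/128,-17/32,-1/2,0 } → simplest -2231/4096
RBRBBBRBRRBRRR: Left { -1,-3/4,-5/8,-9/16,-35/64,-279/512 }, Right { -2231/4096,-1115/2048,-557/1024,-139/256,-69/128,-17/32,-1/2,0 } → simplest -4463/8192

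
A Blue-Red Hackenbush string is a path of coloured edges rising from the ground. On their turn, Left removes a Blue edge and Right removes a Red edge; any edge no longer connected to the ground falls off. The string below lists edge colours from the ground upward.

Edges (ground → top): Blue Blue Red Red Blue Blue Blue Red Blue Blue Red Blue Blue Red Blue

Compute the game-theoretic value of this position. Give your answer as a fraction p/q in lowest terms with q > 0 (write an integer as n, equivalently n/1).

Build G(s[:k]) for k = 1..15, string s = Blue Blue Red Red Blue Blue Blue Red Blue Blue Red Blue Blue Red Blue.
edge 1 of 15 (Blue): { 0 |  } = 1
edge 2 of 15 (Blue): { 0; 1 |  } = 2
edge 3 of 15 (Red): { 0; 1 | 2 } = 3/2
edge 4 of 15 (Red): { 0; 1 | 3/2; 2 } = 5/4
edge 5 of 15 (Blue): { 0; 1; 5/4 | 3/2; 2 } = 11/8
edge 6 of 15 (Blue): { 0; 1; 5/4; 11/8 | 3/2; 2 } = 23/16
edge 7 of 15 (Blue): { 0; 1; 5/4; 11/8; 23/16 | 3/2; 2 } = 47/32
edge 8 of 15 (Red): { 0; 1; 5/4; 11/8; 23/16 | 47/32; 3/2; 2 } = 93/64
edge 9 of 15 (Blue): { 0; 1; 5/4; 11/8; 23/16; 93/64 | 47/32; 3/2; 2 } = 187/128
edge 10 of 15 (Blue): { 0; 1; 5/4; 11/8; 23/16; 93/64; 187/128 | 47/32; 3/2; 2 } = 375/256
edge 11 of 15 (Red): { 0; 1; 5/4; 11/8; 23/16; 93/64; 187/128 | 375/256; 47/32; 3/2; 2 } = 749/512
edge 12 of 15 (Blue): { 0; 1; 5/4; 11/8; 23/16; 93/64; 187/128; 749/512 | 375/256; 47/32; 3/2; 2 } = 1499/1024
edge 13 of 15 (Blue): { 0; 1; 5/4; 11/8; 23/16; 93/64; 187/128; 749/512; 1499/1024 | 375/256; 47/32; 3/2; 2 } = 2999/2048
edge 14 of 15 (Red): { 0; 1; 5/4; 11/8; 23/16; 93/64; 187/128; 749/512; 1499/1024 | 2999/2048; 375/256; 47/32; 3/2; 2 } = 5997/4096
edge 15 of 15 (Blue): { 0; 1; 5/4; 11/8; 23/16; 93/64; 187/128; 749/512; 1499/1024; 5997/4096 | 2999/2048; 375/256; 47/32; 3/2; 2 } = 11995/8192

11995/8192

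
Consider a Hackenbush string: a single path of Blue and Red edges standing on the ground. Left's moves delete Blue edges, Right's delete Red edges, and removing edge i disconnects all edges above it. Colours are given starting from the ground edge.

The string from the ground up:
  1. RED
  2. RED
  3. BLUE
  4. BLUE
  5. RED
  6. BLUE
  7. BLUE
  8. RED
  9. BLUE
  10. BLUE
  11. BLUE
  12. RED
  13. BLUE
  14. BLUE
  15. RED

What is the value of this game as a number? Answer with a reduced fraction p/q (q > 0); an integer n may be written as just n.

-10515/8192

Prefix values for RED RED BLUE BLUE RED BLUE BLUE RED BLUE BLUE BLUE RED BLUE BLUE RED via {L|R} + simplicity:
step 1: add RED to get R; options L={ ∅ } R={ 0 } = -1
step 2: add RED to get RR; options L={ ∅ } R={ -1; 0 } = -2
step 3: add BLUE to get RRB; options L={ -2 } R={ -1; 0 } = -3/2
step 4: add BLUE to get RRBB; options L={ -2; -3/2 } R={ -1; 0 } = -5/4
step 5: add RED to get RRBBR; options L={ -2; -3/2 } R={ -5/4; -1; 0 } = -11/8
step 6: add BLUE to get RRBBRB; options L={ -2; -3/2; -11/8 } R={ -5/4; -1; 0 } = -21/16
step 7: add BLUE to get RRBBRBB; options L={ -2; -3/2; -11/8; -21/16 } R={ -5/4; -1; 0 } = -41/32
step 8: add RED to get RRBBRBBR; options L={ -2; -3/2; -11/8; -21/16 } R={ -41/32; -5/4; -1; 0 } = -83/64
step 9: add BLUE to get RRBBRBBRB; options L={ -2; -3/2; -11/8; -21/16; -83/64 } R={ -41/32; -5/4; -1; 0 } = -165/128
step 10: add BLUE to get RRBBRBBRBB; options L={ -2; -3/2; -11/8; -21/16; -83/64; -165/128 } R={ -41/32; -5/4; -1; 0 } = -329/256
step 11: add BLUE to get RRBBRBBRBBB; options L={ -2; -3/2; -11/8; -21/16; -83/64; -165/128; -329/256 } R={ -41/32; -5/4; -1; 0 } = -657/512
step 12: add RED to get RRBBRBBRBBBR; options L={ -2; -3/2; -11/8; -21/16; -83/64; -165/128; -329/256 } R={ -657/512; -41/32; -5/4; -1; 0 } = -1315/1024
step 13: add BLUE to get RRBBRBBRBBBRB; options L={ -2; -3/2; -11/8; -21/16; -83/64; -165/128; -329/256; -1315/1024 } R={ -657/512; -41/32; -5/4; -1; 0 } = -2629/2048
step 14: add BLUE to get RRBBRBBRBBBRBB; options L={ -2; -3/2; -11/8; -21/16; -83/64; -165/128; -329/256; -1315/1024; -2629/2048 } R={ -657/512; -41/32; -5/4; -1; 0 } = -5257/4096
step 15: add RED to get RRBBRBBRBBBRBBR; options L={ -2; -3/2; -11/8; -21/16; -83/64; -165/128; -329/256; -1315/1024; -2629/2048 } R={ -5257/4096; -657/512; -41/32; -5/4; -1; 0 } = -10515/8192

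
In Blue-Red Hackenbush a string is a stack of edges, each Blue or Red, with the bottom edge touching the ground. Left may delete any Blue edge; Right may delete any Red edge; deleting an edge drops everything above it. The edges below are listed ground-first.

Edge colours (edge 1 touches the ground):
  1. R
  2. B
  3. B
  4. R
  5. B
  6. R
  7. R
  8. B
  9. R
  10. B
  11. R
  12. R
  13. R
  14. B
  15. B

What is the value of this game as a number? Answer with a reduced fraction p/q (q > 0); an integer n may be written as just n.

Recurse on prefixes of the 15-edge string R B B R B R R B R B R R R B B:
edge 1 of 15 (R): { · | 0 } gives -1
edge 2 of 15 (B): { -1 | 0 } gives -1/2
edge 3 of 15 (B): { -1, -1/2 | 0 } gives -1/4
edge 4 of 15 (R): { -1, -1/2 | -1/4, 0 } gives -3/8
edge 5 of 15 (B): { -1, -1/2, -3/8 | -1/4, 0 } gives -5/16
edge 6 of 15 (R): { -1, -1/2, -3/8 | -5/16, -1/4, 0 } gives -11/32
edge 7 of 15 (R): { -1, -1/2, -3/8 | -11/32, -5/16, -1/4, 0 } gives -23/64
edge 8 of 15 (B): { -1, -1/2, -3/8, -23/64 | -11/32, -5/16, -1/4, 0 } gives -45/128
edge 9 of 15 (R): { -1, -1/2, -3/8, -23/64 | -45/128, -11/32, -5/16, -1/4, 0 } gives -91/256
edge 10 of 15 (B): { -1, -1/2, -3/8, -23/64, -91/256 | -45/128, -11/32, -5/16, -1/4, 0 } gives -181/512
edge 11 of 15 (R): { -1, -1/2, -3/8, -23/64, -91/256 | -181/512, -45/128, -11/32, -5/16, -1/4, 0 } gives -363/1024
edge 12 of 15 (R): { -1, -1/2, -3/8, -23/64, -91/256 | -363/1024, -181/512, -45/128, -11/32, -5/16, -1/4, 0 } gives -727/2048
edge 13 of 15 (R): { -1, -1/2, -3/8, -23/64, -91/256 | -727/2048, -363/1024, -181/512, -45/128, -11/32, -5/16, -1/4, 0 } gives -1455/4096
edge 14 of 15 (B): { -1, -1/2, -3/8, -23/64, -91/256, -1455/4096 | -727/2048, -363/1024, -181/512, -45/128, -11/32, -5/16, -1/4, 0 } gives -2909/8192
edge 15 of 15 (B): { -1, -1/2, -3/8, -23/64, -91/256, -1455/4096, -2909/8192 | -727/2048, -363/1024, -181/512, -45/128, -11/32, -5/16, -1/4, 0 } gives -5817/16384

-5817/16384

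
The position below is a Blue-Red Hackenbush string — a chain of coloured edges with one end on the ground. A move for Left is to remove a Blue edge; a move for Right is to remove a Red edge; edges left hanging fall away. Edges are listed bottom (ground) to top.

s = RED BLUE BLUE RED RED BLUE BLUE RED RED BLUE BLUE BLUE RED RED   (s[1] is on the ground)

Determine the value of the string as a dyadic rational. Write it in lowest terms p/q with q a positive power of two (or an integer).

edge 1 of 14 (RED): { none | 0 } so -1
edge 2 of 14 (BLUE): { -1 | 0 } so -1/2
edge 3 of 14 (BLUE): { -1, -1/2 | 0 } so -1/4
edge 4 of 14 (RED): { -1, -1/2 | -1/4, 0 } so -3/8
edge 5 of 14 (RED): { -1, -1/2 | -3/8, -1/4, 0 } so -7/16
edge 6 of 14 (BLUE): { -1, -1/2, -7/16 | -3/8, -1/4, 0 } so -13/32
edge 7 of 14 (BLUE): { -1, -1/2, -7/16, -13/32 | -3/8, -1/4, 0 } so -25/64
edge 8 of 14 (RED): { -1, -1/2, -7/16, -13/32 | -25/64, -3/8, -1/4, 0 } so -51/128
edge 9 of 14 (RED): { -1, -1/2, -7/16, -13/32 | -51/128, -25/64, -3/8, -1/4, 0 } so -103/256
edge 10 of 14 (BLUE): { -1, -1/2, -7/16, -13/32, -103/256 | -51/128, -25/64, -3/8, -1/4, 0 } so -205/512
edge 11 of 14 (BLUE): { -1, -1/2, -7/16, -13/32, -103/256, -205/512 | -51/128, -25/64, -3/8, -1/4, 0 } so -409/1024
edge 12 of 14 (BLUE): { -1, -1/2, -7/16, -13/32, -103/256, -205/512, -409/1024 | -51/128, -25/64, -3/8, -1/4, 0 } so -817/2048
edge 13 of 14 (RED): { -1, -1/2, -7/16, -13/32, -103/256, -205/512, -409/1024 | -817/2048, -51/128, -25/64, -3/8, -1/4, 0 } so -1635/4096
edge 14 of 14 (RED): { -1, -1/2, -7/16, -13/32, -103/256, -205/512, -409/1024 | -1635/4096, -817/2048, -51/128, -25/64, -3/8, -1/4, 0 } so -3271/8192

-3271/8192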